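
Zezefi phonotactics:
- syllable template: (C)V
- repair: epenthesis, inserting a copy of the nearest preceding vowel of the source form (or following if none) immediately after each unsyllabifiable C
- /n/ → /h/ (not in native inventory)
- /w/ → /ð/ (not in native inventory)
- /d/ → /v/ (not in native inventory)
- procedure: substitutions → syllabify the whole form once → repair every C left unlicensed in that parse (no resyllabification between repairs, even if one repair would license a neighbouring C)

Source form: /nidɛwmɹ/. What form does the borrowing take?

hivɛðɛmɛɹɛ

Substitution: /n/ → /h/, /d/ → /v/, /w/ → /ð/, giving /hivɛðmɹ/.
The consonants /ð/, /m/, /ɹ/ cannot be parsed into a legal (C)V syllable (no codas are permitted; onsets are limited to one consonant).
Epenthesis after each stranded consonant: /ð/ → /ðɛ/, /m/ → /mɛ/, /ɹ/ → /ɹɛ/.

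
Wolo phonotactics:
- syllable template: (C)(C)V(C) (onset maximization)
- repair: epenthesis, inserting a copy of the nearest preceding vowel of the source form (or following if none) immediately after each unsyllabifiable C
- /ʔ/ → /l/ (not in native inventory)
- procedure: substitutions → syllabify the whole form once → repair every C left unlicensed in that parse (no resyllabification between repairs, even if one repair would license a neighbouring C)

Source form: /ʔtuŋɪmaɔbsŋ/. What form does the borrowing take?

Substitution: /ʔ/ → /l/, giving /ltuŋɪmaɔbsŋ/.
Under (C)(C)V(C), the unsyllabifiable consonants are /s/, /ŋ/ (at most one coda consonant is licensed; onsets may contain at most 2 consonants).
Each unlicensed consonant becomes the onset of a new syllable: /s/ → /sɔ/, /ŋ/ → /ŋɔ/.

ltuŋɪmaɔbsɔŋɔ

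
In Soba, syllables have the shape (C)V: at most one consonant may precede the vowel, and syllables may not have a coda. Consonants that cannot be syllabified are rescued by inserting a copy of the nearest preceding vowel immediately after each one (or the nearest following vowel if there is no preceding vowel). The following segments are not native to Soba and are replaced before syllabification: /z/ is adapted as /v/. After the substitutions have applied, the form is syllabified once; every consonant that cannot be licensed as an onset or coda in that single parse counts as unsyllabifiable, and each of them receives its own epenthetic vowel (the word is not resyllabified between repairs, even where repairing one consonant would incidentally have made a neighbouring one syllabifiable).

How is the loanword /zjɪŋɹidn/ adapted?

Substitution: /z/ → /v/, giving /vjɪŋɹidn/.
The consonants /v/, /ŋ/, /d/, /n/ cannot be parsed into a legal (C)V syllable (no codas are permitted; onsets are limited to one consonant).
Epenthesis after each stranded consonant: /v/ → /vɪ/, /ŋ/ → /ŋɪ/, /d/ → /di/, /n/ → /ni/.

vɪjɪŋɪɹidini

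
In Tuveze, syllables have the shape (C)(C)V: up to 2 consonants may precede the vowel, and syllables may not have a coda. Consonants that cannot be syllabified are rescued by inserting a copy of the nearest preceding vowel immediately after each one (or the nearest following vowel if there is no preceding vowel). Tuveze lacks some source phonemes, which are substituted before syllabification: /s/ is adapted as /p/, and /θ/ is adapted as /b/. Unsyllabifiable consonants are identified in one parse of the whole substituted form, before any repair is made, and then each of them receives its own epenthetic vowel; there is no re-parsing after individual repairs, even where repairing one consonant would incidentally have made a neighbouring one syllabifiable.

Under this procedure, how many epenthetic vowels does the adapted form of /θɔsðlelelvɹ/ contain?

4

After substitution the input is /bɔpðlelelvɹ/.
The unsyllabifiable consonants are /p/, /l/, /v/, /ɹ/; each receives one epenthetic vowel.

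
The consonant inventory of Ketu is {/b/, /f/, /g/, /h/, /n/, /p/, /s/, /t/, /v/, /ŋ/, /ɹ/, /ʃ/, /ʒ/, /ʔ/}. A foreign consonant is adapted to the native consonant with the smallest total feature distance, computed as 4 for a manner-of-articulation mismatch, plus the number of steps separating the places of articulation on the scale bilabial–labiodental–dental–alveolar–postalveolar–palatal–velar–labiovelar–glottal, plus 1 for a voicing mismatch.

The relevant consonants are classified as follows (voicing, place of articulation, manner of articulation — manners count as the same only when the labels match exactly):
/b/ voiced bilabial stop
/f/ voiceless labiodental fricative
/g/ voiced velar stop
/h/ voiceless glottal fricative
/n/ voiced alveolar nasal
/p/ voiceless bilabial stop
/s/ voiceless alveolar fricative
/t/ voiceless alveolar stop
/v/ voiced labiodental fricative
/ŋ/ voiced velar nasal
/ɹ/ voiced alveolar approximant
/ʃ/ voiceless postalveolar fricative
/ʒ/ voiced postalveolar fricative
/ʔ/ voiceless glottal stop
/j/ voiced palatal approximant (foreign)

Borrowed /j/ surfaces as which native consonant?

/ɹ/ is closest: same manner (approximant), place distance 2 (palatal→alveolar), same voicing; total 2. Next closest is /g/ at distance 5.

ɹ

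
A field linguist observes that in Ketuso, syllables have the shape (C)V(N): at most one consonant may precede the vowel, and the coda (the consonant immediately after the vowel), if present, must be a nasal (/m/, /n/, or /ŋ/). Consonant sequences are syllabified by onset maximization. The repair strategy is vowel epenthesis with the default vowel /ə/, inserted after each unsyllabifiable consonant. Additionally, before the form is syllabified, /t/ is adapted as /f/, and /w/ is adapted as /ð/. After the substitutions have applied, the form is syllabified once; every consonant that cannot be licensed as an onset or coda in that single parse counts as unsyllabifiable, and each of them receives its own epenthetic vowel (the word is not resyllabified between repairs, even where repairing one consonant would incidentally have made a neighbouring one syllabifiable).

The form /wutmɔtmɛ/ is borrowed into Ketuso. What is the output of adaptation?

Substitution: /w/ → /ð/, /t/ → /f/, giving /ðufmɔfmɛ/.
Under (C)V(N), the unsyllabifiable consonants are /f/, /f/ (only a nasal (/m/, /n/, or /ŋ/) is licensed in coda position; onsets are limited to one consonant).
Each unlicensed consonant becomes the onset of a new syllable: /f/ → /fə/, /f/ → /fə/.

ðufəmɔfəmɛ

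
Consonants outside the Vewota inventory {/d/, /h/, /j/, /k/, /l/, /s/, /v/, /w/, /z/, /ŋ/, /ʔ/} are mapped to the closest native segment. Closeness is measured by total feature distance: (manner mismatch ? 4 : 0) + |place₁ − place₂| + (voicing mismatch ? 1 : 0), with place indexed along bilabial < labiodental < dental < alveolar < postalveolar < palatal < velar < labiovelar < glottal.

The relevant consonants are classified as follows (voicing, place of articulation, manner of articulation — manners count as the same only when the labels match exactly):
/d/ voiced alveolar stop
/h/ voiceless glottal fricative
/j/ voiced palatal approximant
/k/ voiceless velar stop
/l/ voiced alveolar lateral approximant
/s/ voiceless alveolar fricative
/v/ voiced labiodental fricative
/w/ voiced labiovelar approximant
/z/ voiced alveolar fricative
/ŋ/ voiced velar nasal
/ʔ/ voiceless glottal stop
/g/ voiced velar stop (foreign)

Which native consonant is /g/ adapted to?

k

/k/ is closest: same manner (stop), place distance 0 (velar→velar), voicing differs (+1); total 1. Next closest is /d/ at distance 3.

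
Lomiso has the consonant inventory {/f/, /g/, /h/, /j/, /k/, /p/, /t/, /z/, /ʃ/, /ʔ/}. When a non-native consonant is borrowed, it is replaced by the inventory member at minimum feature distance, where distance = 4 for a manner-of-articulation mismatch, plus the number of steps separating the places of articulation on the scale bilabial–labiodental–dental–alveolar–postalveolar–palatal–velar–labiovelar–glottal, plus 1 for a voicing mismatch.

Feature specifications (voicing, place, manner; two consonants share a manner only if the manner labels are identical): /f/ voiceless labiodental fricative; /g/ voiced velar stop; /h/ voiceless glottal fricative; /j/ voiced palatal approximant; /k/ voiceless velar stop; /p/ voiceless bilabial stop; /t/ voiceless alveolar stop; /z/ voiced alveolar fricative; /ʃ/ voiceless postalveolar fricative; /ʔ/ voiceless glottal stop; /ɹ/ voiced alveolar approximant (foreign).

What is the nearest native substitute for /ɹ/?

/j/ is closest: same manner (approximant), place distance 2 (alveolar→palatal), same voicing; total 2. Next closest is /z/ at distance 4.

j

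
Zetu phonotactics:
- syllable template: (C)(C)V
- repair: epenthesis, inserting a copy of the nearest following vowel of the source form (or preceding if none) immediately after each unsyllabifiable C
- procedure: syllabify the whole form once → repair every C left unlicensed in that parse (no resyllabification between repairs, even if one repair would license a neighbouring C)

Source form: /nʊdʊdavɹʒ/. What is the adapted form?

Syllabifying with onset maximization leaves /v/, /ɹ/, /ʒ/ stranded (no codas are permitted; onsets may contain at most 2 consonants).
Each unlicensed consonant becomes the onset of a new syllable: /v/ → /va/, /ɹ/ → /ɹa/, /ʒ/ → /ʒa/.

nʊdʊdavaɹaʒa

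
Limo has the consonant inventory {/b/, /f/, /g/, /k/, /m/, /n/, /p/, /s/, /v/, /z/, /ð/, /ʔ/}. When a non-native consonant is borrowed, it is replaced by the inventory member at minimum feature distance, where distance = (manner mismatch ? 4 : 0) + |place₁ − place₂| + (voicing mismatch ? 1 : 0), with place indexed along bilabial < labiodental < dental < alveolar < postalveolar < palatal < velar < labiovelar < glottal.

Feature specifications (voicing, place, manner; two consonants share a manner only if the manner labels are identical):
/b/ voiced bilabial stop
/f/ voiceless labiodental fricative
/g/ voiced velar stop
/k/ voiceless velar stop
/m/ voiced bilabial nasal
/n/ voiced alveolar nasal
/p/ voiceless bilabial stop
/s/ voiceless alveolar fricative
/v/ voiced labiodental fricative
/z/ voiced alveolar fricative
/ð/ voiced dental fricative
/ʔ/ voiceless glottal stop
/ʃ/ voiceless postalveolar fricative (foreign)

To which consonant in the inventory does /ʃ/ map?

/s/ is closest: same manner (fricative), place distance 1 (postalveolar→alveolar), same voicing; total 1. Next closest is /z/ at distance 2.

s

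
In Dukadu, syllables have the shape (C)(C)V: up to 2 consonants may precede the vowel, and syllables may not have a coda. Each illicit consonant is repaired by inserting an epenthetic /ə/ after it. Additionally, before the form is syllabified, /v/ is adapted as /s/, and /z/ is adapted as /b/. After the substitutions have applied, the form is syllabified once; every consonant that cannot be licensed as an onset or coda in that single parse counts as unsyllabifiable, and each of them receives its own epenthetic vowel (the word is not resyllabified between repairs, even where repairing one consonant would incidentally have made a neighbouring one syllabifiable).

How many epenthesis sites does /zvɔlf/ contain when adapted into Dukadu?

2

After substitution the input is /bsɔlf/.
The unsyllabifiable consonants are /l/, /f/; each receives one epenthetic vowel.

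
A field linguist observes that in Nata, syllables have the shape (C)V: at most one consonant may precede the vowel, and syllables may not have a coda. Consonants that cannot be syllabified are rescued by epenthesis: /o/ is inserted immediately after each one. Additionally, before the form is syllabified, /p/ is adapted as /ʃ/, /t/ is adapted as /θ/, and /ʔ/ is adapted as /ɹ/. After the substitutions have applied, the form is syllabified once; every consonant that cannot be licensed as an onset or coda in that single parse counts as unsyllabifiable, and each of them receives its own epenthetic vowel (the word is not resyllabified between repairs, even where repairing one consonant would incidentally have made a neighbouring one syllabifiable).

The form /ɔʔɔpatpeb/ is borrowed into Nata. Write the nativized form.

Substitution: /ʔ/ → /ɹ/, /p/ → /ʃ/, /t/ → /θ/, giving /ɔɹɔʃaθʃeb/.
Syllabifying with onset maximization leaves /θ/, /b/ stranded (no codas are permitted; onsets are limited to one consonant).
Inserting the epenthetic vowel yields /θ/ → /θo/, /b/ → /bo/.

ɔɹɔʃaθoʃebo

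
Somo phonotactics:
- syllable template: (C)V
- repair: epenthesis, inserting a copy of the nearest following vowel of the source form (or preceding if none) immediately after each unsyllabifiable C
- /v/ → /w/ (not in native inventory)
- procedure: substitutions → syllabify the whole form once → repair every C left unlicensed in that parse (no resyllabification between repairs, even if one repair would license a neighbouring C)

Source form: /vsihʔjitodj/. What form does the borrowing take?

Substitution: /v/ → /w/, giving /wsihʔjitodj/.
Under (C)V, the unsyllabifiable consonants are /w/, /h/, /ʔ/, /d/, /j/ (no codas are permitted; onsets are limited to one consonant).
Inserting the epenthetic vowel yields /w/ → /wi/, /h/ → /hi/, /ʔ/ → /ʔi/, /d/ → /do/, /j/ → /jo/.

wisihiʔijitodojo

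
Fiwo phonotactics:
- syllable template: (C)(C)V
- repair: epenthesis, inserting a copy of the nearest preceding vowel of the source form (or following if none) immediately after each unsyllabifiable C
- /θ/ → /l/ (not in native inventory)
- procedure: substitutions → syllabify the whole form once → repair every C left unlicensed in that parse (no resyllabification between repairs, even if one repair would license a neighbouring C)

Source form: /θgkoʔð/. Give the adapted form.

Substitution: /θ/ → /l/, giving /lgkoʔð/.
The consonants /l/, /ʔ/, /ð/ cannot be parsed into a legal (C)(C)V syllable (no codas are permitted; onsets may contain at most 2 consonants).
Epenthesis after each stranded consonant: /l/ → /lo/, /ʔ/ → /ʔo/, /ð/ → /ðo/.

logkoʔoðo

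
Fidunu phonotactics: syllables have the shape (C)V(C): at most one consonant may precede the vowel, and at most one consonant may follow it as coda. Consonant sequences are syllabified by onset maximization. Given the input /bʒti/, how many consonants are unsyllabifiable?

Syllabifying with onset maximization leaves /b/, /ʒ/ stranded (at most one coda consonant is licensed; onsets are limited to one consonant).

2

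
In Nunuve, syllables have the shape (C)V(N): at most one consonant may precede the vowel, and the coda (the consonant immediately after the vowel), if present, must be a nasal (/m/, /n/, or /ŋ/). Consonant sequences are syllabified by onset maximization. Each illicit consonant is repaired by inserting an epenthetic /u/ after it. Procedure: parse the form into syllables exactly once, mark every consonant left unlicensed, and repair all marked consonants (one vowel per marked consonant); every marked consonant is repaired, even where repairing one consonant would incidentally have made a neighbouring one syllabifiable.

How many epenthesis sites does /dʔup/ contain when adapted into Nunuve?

2

The unsyllabifiable consonants are /d/, /p/; each receives one epenthetic vowel.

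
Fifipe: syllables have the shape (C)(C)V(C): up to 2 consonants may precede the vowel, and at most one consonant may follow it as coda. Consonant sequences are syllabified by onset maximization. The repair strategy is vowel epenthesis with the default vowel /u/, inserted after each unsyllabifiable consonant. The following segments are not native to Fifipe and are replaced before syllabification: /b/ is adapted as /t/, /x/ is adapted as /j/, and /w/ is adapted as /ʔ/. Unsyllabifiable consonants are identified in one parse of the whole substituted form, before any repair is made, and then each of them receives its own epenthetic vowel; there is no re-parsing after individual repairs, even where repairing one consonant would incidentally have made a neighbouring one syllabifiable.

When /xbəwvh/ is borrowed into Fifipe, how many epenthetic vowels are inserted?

2

After substitution the input is /jtəʔvh/.
The unsyllabifiable consonants are /v/, /h/; each receives one epenthetic vowel.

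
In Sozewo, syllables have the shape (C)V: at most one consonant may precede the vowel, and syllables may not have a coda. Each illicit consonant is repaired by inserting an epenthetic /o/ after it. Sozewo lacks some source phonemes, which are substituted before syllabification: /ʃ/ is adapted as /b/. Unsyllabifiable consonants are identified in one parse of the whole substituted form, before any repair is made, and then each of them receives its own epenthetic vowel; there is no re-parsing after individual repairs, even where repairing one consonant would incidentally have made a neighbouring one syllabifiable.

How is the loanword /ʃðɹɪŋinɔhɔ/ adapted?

boðoɹɪŋinɔhɔ

Substitution: /ʃ/ → /b/, giving /bðɹɪŋinɔhɔ/.
Syllabifying with onset maximization leaves /b/, /ð/ stranded (no codas are permitted; onsets are limited to one consonant).
Each unlicensed consonant becomes the onset of a new syllable: /b/ → /bo/, /ð/ → /ðo/.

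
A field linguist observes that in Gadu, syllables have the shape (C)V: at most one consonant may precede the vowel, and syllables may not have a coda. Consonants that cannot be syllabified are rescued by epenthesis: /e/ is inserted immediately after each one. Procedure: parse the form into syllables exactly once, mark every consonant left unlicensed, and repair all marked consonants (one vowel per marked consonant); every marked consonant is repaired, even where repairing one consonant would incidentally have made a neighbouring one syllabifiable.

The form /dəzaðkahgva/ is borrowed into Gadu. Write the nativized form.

Syllabifying with onset maximization leaves /ð/, /h/, /g/ stranded (no codas are permitted; onsets are limited to one consonant).
Each unlicensed consonant becomes the onset of a new syllable: /ð/ → /ðe/, /h/ → /he/, /g/ → /ge/.

dəzaðekahegeva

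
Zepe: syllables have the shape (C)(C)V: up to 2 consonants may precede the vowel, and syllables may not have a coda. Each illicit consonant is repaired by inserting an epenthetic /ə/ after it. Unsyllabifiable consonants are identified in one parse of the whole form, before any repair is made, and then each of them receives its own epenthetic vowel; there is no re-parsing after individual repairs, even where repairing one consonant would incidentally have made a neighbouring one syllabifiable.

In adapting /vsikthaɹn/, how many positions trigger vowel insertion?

The unsyllabifiable consonants are /k/, /ɹ/, /n/; each receives one epenthetic vowel.

3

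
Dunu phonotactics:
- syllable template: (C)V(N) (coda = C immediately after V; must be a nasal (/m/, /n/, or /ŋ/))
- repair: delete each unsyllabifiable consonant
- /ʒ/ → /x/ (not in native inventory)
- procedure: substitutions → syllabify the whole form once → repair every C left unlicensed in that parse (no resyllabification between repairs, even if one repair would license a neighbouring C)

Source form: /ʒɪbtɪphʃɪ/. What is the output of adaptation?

Substitution: /ʒ/ → /x/, giving /xɪbtɪphʃɪ/.
Syllabifying with onset maximization leaves /b/, /p/, /h/ stranded (only a nasal (/m/, /n/, or /ŋ/) is licensed in coda position; onsets are limited to one consonant).
Deletion applies to /b/, /p/, /h/.

xɪtɪʃɪ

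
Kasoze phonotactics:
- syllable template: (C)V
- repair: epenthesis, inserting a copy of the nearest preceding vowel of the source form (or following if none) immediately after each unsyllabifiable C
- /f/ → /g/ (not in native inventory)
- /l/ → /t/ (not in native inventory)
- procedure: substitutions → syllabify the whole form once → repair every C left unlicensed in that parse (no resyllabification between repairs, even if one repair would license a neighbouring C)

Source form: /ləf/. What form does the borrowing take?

Substitution: /l/ → /t/, /f/ → /g/, giving /təg/.
Under (C)V, the unsyllabifiable consonants are /g/ (no codas are permitted; onsets are limited to one consonant).
Epenthesis after each stranded consonant: /g/ → /gə/.

təgə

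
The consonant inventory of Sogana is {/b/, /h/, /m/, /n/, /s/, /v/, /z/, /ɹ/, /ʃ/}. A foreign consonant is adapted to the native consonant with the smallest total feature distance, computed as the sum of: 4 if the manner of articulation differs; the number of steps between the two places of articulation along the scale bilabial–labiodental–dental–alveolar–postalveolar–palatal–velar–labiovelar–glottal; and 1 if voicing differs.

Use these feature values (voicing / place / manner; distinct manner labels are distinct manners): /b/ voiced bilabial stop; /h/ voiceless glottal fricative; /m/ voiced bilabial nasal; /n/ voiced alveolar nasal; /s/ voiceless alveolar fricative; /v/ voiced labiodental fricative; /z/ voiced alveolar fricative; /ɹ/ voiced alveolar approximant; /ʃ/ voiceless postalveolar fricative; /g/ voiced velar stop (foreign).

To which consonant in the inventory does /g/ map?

/b/ is closest: same manner (stop), place distance 6 (velar→bilabial), same voicing; total 6. Next closest is /h/ at distance 7.

b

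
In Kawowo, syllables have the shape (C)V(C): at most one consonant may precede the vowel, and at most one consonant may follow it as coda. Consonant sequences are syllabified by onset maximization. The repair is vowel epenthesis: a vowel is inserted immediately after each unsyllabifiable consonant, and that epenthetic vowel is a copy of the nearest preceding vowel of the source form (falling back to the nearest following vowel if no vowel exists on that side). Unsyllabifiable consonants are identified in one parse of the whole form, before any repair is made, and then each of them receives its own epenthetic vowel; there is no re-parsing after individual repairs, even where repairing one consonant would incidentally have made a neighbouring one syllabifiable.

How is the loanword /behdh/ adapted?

behdehe

Syllabifying with onset maximization leaves /d/, /h/ stranded (at most one coda consonant is licensed; onsets are limited to one consonant).
Each unlicensed consonant becomes the onset of a new syllable: /d/ → /de/, /h/ → /he/.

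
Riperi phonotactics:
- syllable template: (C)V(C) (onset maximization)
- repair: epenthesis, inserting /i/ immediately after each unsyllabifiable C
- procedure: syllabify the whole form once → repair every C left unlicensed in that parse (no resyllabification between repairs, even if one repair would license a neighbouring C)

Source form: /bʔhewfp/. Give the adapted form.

biʔihewfipi

Syllabifying with onset maximization leaves /b/, /ʔ/, /f/, /p/ stranded (at most one coda consonant is licensed; onsets are limited to one consonant).
Each unlicensed consonant becomes the onset of a new syllable: /b/ → /bi/, /ʔ/ → /ʔi/, /f/ → /fi/, /p/ → /pi/.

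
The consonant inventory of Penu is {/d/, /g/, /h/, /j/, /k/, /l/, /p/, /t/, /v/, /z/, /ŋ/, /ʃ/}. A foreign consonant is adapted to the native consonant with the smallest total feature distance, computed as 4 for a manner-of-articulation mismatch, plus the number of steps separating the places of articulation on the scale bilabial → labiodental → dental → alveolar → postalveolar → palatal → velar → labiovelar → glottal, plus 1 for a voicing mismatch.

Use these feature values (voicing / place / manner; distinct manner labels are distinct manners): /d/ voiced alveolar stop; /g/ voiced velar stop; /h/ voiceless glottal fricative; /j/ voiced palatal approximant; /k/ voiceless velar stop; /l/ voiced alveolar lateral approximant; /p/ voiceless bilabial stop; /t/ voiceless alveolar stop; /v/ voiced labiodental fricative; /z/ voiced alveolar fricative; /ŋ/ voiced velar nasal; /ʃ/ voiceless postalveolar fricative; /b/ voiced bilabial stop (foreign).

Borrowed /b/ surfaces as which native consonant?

/p/ is closest: same manner (stop), place distance 0 (bilabial→bilabial), voicing differs (+1); total 1. Next closest is /d/ at distance 3.

p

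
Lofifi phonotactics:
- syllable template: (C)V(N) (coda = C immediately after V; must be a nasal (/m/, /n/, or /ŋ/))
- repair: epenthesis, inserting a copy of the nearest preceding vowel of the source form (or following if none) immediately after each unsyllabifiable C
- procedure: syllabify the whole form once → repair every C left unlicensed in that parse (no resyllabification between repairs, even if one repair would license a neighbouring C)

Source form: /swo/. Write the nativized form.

The consonants /s/ cannot be parsed into a legal (C)V(N) syllable (only a nasal (/m/, /n/, or /ŋ/) is licensed in coda position; onsets are limited to one consonant).
Epenthesis after each stranded consonant: /s/ → /so/.

sowo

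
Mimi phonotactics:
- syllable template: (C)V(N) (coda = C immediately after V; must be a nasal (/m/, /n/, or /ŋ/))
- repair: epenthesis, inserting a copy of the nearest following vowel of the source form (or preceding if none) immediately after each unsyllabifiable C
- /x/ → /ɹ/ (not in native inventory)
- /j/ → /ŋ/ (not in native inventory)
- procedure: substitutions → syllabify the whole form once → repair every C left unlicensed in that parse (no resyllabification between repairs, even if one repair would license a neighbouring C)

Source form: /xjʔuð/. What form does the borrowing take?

ɹuŋuʔuðu

Substitution: /x/ → /ɹ/, /j/ → /ŋ/, giving /ɹŋʔuð/.
The consonants /ɹ/, /ŋ/, /ð/ cannot be parsed into a legal (C)V(N) syllable (only a nasal (/m/, /n/, or /ŋ/) is licensed in coda position; onsets are limited to one consonant).
Each unlicensed consonant becomes the onset of a new syllable: /ɹ/ → /ɹu/, /ŋ/ → /ŋu/, /ð/ → /ðu/.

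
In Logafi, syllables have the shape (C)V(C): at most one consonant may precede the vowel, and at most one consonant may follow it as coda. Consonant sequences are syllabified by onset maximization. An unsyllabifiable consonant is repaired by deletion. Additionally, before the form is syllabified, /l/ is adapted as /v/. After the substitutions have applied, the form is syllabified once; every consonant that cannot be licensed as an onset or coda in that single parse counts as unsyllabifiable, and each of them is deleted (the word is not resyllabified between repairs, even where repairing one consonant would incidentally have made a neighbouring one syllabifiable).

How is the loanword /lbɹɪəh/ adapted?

Substitution: /l/ → /v/, giving /vbɹɪəh/.
The consonants /v/, /b/ cannot be parsed into a legal (C)V(C) syllable (at most one coda consonant is licensed; onsets are limited to one consonant).
Deleting the stranded consonants removes /v/, /b/.

ɹɪəh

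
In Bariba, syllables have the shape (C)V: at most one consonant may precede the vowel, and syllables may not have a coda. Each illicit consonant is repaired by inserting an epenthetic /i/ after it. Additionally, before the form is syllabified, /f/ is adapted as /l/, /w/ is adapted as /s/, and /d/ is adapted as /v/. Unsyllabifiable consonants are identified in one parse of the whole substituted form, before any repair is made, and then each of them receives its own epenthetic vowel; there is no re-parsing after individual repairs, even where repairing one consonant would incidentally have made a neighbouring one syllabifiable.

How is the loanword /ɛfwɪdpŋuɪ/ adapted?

ɛlisɪvipiŋuɪ

Substitution: /f/ → /l/, /w/ → /s/, /d/ → /v/, giving /ɛlsɪvpŋuɪ/.
Under (C)V, the unsyllabifiable consonants are /l/, /v/, /p/ (no codas are permitted; onsets are limited to one consonant).
Inserting the epenthetic vowel yields /l/ → /li/, /v/ → /vi/, /p/ → /pi/.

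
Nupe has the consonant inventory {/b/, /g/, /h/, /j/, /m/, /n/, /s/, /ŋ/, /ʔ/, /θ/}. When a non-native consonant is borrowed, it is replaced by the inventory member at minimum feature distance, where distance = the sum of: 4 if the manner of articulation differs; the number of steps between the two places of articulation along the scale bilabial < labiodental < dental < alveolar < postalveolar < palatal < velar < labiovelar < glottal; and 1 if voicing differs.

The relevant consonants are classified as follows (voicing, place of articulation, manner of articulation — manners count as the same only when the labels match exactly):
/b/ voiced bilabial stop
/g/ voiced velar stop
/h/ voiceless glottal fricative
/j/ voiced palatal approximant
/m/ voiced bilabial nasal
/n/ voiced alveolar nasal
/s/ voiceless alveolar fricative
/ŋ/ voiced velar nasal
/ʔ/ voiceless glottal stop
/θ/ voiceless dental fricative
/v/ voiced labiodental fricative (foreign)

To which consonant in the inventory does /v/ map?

θ

/θ/ is closest: same manner (fricative), place distance 1 (labiodental→dental), voicing differs (+1); total 2. Next closest is /s/ at distance 3.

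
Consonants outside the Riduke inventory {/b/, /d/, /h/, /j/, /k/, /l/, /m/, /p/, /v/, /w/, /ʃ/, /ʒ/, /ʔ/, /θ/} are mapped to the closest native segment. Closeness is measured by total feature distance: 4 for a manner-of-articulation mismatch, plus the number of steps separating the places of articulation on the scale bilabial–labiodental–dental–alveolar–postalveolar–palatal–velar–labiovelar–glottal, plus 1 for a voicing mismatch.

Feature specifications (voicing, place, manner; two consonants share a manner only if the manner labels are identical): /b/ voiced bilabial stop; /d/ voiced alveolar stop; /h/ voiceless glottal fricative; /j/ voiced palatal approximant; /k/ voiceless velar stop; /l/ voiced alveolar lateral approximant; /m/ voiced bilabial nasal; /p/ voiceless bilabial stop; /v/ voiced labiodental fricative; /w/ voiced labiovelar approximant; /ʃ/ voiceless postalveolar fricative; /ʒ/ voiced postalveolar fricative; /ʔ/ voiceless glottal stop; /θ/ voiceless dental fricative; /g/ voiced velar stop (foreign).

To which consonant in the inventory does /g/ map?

/k/ is closest: same manner (stop), place distance 0 (velar→velar), voicing differs (+1); total 1. Next closest is /d/ at distance 3.

k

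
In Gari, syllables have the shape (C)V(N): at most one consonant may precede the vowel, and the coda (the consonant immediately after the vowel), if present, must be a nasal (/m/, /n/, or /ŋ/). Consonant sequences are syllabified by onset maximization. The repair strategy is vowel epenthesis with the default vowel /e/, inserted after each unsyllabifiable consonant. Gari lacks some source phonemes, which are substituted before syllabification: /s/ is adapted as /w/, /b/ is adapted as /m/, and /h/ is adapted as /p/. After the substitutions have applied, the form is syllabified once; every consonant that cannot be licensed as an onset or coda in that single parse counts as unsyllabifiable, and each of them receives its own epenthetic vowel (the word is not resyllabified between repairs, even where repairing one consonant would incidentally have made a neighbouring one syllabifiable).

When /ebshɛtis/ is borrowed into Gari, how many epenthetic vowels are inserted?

After substitution the input is /emwpɛtiw/.
The unsyllabifiable consonants are /w/, /w/; each receives one epenthetic vowel.

2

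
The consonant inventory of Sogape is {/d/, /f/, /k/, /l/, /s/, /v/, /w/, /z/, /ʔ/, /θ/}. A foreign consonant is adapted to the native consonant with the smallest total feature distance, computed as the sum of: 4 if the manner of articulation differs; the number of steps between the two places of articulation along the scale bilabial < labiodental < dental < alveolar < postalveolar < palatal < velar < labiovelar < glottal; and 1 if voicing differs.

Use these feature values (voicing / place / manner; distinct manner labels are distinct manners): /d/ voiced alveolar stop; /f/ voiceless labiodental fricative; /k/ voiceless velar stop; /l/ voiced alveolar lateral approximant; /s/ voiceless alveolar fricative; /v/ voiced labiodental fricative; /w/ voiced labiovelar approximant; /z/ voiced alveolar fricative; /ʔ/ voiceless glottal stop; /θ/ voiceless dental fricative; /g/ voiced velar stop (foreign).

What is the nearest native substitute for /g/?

k

/k/ is closest: same manner (stop), place distance 0 (velar→velar), voicing differs (+1); total 1. Next closest is /d/ at distance 3.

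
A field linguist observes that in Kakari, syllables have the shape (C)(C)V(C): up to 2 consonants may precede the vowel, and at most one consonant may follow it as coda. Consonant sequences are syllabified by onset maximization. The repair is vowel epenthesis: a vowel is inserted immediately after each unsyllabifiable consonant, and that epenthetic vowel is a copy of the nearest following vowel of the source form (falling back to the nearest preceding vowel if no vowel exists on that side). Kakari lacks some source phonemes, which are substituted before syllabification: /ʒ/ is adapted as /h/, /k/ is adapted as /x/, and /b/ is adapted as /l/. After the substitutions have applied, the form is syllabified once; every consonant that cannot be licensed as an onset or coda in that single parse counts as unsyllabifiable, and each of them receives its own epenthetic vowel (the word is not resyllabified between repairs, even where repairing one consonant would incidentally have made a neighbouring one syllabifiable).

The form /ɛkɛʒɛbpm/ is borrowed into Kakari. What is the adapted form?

ɛxɛhɛlpɛmɛ

Substitution: /k/ → /x/, /ʒ/ → /h/, /b/ → /l/, giving /ɛxɛhɛlpm/.
Under (C)(C)V(C), the unsyllabifiable consonants are /p/, /m/ (at most one coda consonant is licensed; onsets may contain at most 2 consonants).
Inserting the epenthetic vowel yields /p/ → /pɛ/, /m/ → /mɛ/.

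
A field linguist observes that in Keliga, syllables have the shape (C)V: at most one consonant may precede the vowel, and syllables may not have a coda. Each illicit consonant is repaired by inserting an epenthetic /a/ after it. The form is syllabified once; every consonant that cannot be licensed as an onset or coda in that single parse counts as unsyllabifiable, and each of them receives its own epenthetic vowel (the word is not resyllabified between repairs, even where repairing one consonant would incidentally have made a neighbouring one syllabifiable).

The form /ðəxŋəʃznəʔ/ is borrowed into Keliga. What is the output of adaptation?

ðəxaŋəʃazanəʔa

The consonants /x/, /ʃ/, /z/, /ʔ/ cannot be parsed into a legal (C)V syllable (no codas are permitted; onsets are limited to one consonant).
Each unlicensed consonant becomes the onset of a new syllable: /x/ → /xa/, /ʃ/ → /ʃa/, /z/ → /za/, /ʔ/ → /ʔa/.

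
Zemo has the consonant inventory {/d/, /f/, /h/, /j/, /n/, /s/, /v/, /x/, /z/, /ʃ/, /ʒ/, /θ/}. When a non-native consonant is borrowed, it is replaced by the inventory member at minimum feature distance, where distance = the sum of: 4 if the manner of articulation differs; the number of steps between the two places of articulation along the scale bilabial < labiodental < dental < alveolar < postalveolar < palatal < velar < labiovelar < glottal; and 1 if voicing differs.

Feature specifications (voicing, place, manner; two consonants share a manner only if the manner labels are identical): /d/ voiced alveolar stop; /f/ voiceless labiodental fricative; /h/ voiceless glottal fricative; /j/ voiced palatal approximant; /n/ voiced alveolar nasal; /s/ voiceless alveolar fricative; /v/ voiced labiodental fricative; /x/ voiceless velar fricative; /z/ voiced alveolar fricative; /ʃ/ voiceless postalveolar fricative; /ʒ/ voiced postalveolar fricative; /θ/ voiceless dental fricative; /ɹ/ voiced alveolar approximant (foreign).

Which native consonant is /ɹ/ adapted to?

j

/j/ is closest: same manner (approximant), place distance 2 (alveolar→palatal), same voicing; total 2. Next closest is /d/ at distance 4.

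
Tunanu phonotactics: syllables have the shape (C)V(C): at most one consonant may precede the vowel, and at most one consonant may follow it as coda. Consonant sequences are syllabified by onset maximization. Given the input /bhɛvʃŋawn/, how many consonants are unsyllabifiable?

Syllabifying with onset maximization leaves /b/, /ʃ/, /n/ stranded (at most one coda consonant is licensed; onsets are limited to one consonant).

3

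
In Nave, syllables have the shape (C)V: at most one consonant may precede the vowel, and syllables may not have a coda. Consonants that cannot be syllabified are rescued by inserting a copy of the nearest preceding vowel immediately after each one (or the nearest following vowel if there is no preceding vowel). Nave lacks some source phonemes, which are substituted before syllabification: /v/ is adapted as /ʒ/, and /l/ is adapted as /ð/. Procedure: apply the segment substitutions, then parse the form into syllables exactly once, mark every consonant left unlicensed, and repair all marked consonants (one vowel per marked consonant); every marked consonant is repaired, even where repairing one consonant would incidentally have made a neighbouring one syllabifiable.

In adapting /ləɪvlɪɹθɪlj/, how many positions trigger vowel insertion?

After substitution the input is /ðəɪʒðɪɹθɪðj/.
The unsyllabifiable consonants are /ʒ/, /ɹ/, /ð/, /j/; each receives one epenthetic vowel.

4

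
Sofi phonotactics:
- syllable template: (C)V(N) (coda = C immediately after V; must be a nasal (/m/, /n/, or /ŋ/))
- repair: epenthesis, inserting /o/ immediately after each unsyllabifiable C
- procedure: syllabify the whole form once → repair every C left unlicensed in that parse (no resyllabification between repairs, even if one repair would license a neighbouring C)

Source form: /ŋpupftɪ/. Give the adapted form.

ŋopupofotɪ

Syllabifying with onset maximization leaves /ŋ/, /p/, /f/ stranded (only a nasal (/m/, /n/, or /ŋ/) is licensed in coda position; onsets are limited to one consonant).
Each unlicensed consonant becomes the onset of a new syllable: /ŋ/ → /ŋo/, /p/ → /po/, /f/ → /fo/.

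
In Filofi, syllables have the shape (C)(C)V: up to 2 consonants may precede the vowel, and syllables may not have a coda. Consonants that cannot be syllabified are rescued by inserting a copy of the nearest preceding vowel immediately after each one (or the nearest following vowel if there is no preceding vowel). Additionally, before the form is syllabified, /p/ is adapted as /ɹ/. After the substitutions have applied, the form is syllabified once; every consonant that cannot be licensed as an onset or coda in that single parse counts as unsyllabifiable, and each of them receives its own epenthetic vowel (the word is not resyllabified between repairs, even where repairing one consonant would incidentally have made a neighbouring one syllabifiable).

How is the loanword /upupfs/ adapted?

Substitution: /p/ → /ɹ/, giving /uɹuɹfs/.
The consonants /ɹ/, /f/, /s/ cannot be parsed into a legal (C)(C)V syllable (no codas are permitted; onsets may contain at most 2 consonants).
Epenthesis after each stranded consonant: /ɹ/ → /ɹu/, /f/ → /fu/, /s/ → /su/.

uɹuɹufusu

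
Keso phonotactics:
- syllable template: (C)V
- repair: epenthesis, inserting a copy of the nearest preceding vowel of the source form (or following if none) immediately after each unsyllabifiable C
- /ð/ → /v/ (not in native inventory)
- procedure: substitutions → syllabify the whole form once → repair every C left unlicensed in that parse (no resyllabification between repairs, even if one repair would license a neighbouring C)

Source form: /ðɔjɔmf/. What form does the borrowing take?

vɔjɔmɔfɔ

Substitution: /ð/ → /v/, giving /vɔjɔmf/.
Under (C)V, the unsyllabifiable consonants are /m/, /f/ (no codas are permitted; onsets are limited to one consonant).
Epenthesis after each stranded consonant: /m/ → /mɔ/, /f/ → /fɔ/.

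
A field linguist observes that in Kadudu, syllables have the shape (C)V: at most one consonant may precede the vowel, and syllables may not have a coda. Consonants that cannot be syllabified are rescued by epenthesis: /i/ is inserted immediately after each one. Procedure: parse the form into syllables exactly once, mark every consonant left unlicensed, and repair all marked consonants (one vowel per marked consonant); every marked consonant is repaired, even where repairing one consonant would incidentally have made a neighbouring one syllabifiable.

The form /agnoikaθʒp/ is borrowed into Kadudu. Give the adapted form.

aginoikaθiʒipi

The consonants /g/, /θ/, /ʒ/, /p/ cannot be parsed into a legal (C)V syllable (no codas are permitted; onsets are limited to one consonant).
Epenthesis after each stranded consonant: /g/ → /gi/, /θ/ → /θi/, /ʒ/ → /ʒi/, /p/ → /pi/.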